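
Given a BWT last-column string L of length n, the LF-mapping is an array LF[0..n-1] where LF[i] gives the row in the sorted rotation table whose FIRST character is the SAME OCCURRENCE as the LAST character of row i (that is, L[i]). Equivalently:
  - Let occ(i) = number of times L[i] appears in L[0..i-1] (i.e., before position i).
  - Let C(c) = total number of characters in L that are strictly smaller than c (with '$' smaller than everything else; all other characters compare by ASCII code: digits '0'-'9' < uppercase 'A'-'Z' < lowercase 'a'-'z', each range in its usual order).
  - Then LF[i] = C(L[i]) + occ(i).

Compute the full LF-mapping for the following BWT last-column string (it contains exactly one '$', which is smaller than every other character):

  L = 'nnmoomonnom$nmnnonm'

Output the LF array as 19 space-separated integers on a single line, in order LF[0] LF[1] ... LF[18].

Char counts: '$':1, 'm':5, 'n':8, 'o':5
C (first-col start): C('$')=0, C('m')=1, C('n')=6, C('o')=14
L[0]='n': occ=0, LF[0]=C('n')+0=6+0=6
L[1]='n': occ=1, LF[1]=C('n')+1=6+1=7
L[2]='m': occ=0, LF[2]=C('m')+0=1+0=1
L[3]='o': occ=0, LF[3]=C('o')+0=14+0=14
L[4]='o': occ=1, LF[4]=C('o')+1=14+1=15
L[5]='m': occ=1, LF[5]=C('m')+1=1+1=2
L[6]='o': occ=2, LF[6]=C('o')+2=14+2=16
L[7]='n': occ=2, LF[7]=C('n')+2=6+2=8
L[8]='n': occ=3, LF[8]=C('n')+3=6+3=9
L[9]='o': occ=3, LF[9]=C('o')+3=14+3=17
L[10]='m': occ=2, LF[10]=C('m')+2=1+2=3
L[11]='$': occ=0, LF[11]=C('$')+0=0+0=0
L[12]='n': occ=4, LF[12]=C('n')+4=6+4=10
L[13]='m': occ=3, LF[13]=C('m')+3=1+3=4
L[14]='n': occ=5, LF[14]=C('n')+5=6+5=11
L[15]='n': occ=6, LF[15]=C('n')+6=6+6=12
L[16]='o': occ=4, LF[16]=C('o')+4=14+4=18
L[17]='n': occ=7, LF[17]=C('n')+7=6+7=13
L[18]='m': occ=4, LF[18]=C('m')+4=1+4=5

Answer: 6 7 1 14 15 2 16 8 9 17 3 0 10 4 11 12 18 13 5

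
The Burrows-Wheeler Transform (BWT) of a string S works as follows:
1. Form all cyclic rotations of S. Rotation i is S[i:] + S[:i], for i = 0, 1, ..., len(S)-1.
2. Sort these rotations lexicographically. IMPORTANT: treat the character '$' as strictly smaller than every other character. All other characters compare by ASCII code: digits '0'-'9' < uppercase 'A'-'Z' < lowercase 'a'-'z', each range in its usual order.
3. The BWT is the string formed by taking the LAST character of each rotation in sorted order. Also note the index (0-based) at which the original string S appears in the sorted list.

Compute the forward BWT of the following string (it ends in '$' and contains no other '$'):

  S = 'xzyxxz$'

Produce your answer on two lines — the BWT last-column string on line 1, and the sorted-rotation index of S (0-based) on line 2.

Answer: zyx$zxx
3

Derivation:
All 7 rotations (rotation i = S[i:]+S[:i]):
  rot[0] = xzyxxz$
  rot[1] = zyxxz$x
  rot[2] = yxxz$xz
  rot[3] = xxz$xzy
  rot[4] = xz$xzyx
  rot[5] = z$xzyxx
  rot[6] = $xzyxxz
Sorted (with $ < everything):
  sorted[0] = $xzyxxz  (last char: 'z')
  sorted[1] = xxz$xzy  (last char: 'y')
  sorted[2] = xz$xzyx  (last char: 'x')
  sorted[3] = xzyxxz$  (last char: '$')
  sorted[4] = yxxz$xz  (last char: 'z')
  sorted[5] = z$xzyxx  (last char: 'x')
  sorted[6] = zyxxz$x  (last char: 'x')
Last column: zyx$zxx
Original string S is at sorted index 3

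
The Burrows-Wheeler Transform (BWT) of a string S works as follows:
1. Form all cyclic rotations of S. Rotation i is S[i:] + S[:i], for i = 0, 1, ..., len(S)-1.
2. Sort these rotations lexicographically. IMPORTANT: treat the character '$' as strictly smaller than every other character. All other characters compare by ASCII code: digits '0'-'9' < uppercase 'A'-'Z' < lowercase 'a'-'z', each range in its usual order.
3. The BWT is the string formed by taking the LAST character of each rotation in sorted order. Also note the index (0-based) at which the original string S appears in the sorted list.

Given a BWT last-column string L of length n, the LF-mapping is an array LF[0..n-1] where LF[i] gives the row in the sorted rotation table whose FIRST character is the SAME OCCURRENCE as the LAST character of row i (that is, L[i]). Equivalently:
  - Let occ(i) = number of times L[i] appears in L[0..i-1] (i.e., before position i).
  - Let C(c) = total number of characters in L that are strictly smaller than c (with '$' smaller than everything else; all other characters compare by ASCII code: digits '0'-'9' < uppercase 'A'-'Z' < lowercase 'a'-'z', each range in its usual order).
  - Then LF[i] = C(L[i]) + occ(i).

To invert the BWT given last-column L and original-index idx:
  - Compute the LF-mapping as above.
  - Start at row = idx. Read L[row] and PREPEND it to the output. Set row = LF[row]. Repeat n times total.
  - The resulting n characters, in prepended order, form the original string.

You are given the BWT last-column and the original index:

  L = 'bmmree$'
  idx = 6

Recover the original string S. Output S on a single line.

LF mapping: 1 4 5 6 2 3 0
Walk LF starting at row 6, prepending L[row]:
  step 1: row=6, L[6]='$', prepend. Next row=LF[6]=0
  step 2: row=0, L[0]='b', prepend. Next row=LF[0]=1
  step 3: row=1, L[1]='m', prepend. Next row=LF[1]=4
  step 4: row=4, L[4]='e', prepend. Next row=LF[4]=2
  step 5: row=2, L[2]='m', prepend. Next row=LF[2]=5
  step 6: row=5, L[5]='e', prepend. Next row=LF[5]=3
  step 7: row=3, L[3]='r', prepend. Next row=LF[3]=6
Reversed output: rememb$

Answer: rememb$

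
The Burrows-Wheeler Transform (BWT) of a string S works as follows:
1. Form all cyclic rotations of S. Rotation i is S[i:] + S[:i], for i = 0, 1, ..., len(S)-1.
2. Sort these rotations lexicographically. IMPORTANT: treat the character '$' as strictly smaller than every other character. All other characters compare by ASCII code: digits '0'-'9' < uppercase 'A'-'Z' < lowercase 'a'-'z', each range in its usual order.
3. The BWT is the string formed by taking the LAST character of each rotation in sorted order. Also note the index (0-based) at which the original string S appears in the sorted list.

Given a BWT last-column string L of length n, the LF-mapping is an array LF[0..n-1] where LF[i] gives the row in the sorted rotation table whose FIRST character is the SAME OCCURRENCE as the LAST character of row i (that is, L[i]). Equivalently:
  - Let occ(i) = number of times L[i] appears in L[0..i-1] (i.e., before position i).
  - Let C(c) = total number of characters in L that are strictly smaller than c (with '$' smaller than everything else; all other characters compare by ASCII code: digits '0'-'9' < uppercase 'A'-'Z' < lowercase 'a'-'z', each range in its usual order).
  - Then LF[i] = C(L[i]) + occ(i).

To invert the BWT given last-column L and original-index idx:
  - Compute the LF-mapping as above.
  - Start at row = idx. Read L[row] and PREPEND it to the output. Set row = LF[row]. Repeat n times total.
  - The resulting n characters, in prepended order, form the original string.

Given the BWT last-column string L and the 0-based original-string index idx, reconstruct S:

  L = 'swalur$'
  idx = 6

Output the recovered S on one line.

LF mapping: 4 6 1 2 5 3 0
Walk LF starting at row 6, prepending L[row]:
  step 1: row=6, L[6]='$', prepend. Next row=LF[6]=0
  step 2: row=0, L[0]='s', prepend. Next row=LF[0]=4
  step 3: row=4, L[4]='u', prepend. Next row=LF[4]=5
  step 4: row=5, L[5]='r', prepend. Next row=LF[5]=3
  step 5: row=3, L[3]='l', prepend. Next row=LF[3]=2
  step 6: row=2, L[2]='a', prepend. Next row=LF[2]=1
  step 7: row=1, L[1]='w', prepend. Next row=LF[1]=6
Reversed output: walrus$

Answer: walrus$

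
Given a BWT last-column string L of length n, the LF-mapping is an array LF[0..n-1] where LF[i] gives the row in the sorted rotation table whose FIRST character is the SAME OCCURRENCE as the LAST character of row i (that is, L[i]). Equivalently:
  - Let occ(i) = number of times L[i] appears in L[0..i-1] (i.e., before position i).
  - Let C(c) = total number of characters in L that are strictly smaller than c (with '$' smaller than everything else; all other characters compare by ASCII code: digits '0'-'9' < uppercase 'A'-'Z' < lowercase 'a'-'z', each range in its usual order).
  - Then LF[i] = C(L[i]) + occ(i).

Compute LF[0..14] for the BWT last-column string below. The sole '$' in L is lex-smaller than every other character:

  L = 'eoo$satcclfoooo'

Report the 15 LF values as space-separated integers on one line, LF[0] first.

Char counts: '$':1, 'a':1, 'c':2, 'e':1, 'f':1, 'l':1, 'o':6, 's':1, 't':1
C (first-col start): C('$')=0, C('a')=1, C('c')=2, C('e')=4, C('f')=5, C('l')=6, C('o')=7, C('s')=13, C('t')=14
L[0]='e': occ=0, LF[0]=C('e')+0=4+0=4
L[1]='o': occ=0, LF[1]=C('o')+0=7+0=7
L[2]='o': occ=1, LF[2]=C('o')+1=7+1=8
L[3]='$': occ=0, LF[3]=C('$')+0=0+0=0
L[4]='s': occ=0, LF[4]=C('s')+0=13+0=13
L[5]='a': occ=0, LF[5]=C('a')+0=1+0=1
L[6]='t': occ=0, LF[6]=C('t')+0=14+0=14
L[7]='c': occ=0, LF[7]=C('c')+0=2+0=2
L[8]='c': occ=1, LF[8]=C('c')+1=2+1=3
L[9]='l': occ=0, LF[9]=C('l')+0=6+0=6
L[10]='f': occ=0, LF[10]=C('f')+0=5+0=5
L[11]='o': occ=2, LF[11]=C('o')+2=7+2=9
L[12]='o': occ=3, LF[12]=C('o')+3=7+3=10
L[13]='o': occ=4, LF[13]=C('o')+4=7+4=11
L[14]='o': occ=5, LF[14]=C('o')+5=7+5=12

Answer: 4 7 8 0 13 1 14 2 3 6 5 9 10 11 12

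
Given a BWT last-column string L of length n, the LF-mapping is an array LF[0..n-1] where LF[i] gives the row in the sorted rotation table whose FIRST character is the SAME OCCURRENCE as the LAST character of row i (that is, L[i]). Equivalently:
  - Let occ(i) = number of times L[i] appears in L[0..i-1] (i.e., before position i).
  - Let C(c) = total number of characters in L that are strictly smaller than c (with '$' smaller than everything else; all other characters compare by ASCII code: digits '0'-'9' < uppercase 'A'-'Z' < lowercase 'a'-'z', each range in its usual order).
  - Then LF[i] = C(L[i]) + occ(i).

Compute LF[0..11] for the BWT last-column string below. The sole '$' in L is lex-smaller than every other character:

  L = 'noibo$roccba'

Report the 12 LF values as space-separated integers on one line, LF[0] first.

Char counts: '$':1, 'a':1, 'b':2, 'c':2, 'i':1, 'n':1, 'o':3, 'r':1
C (first-col start): C('$')=0, C('a')=1, C('b')=2, C('c')=4, C('i')=6, C('n')=7, C('o')=8, C('r')=11
L[0]='n': occ=0, LF[0]=C('n')+0=7+0=7
L[1]='o': occ=0, LF[1]=C('o')+0=8+0=8
L[2]='i': occ=0, LF[2]=C('i')+0=6+0=6
L[3]='b': occ=0, LF[3]=C('b')+0=2+0=2
L[4]='o': occ=1, LF[4]=C('o')+1=8+1=9
L[5]='$': occ=0, LF[5]=C('$')+0=0+0=0
L[6]='r': occ=0, LF[6]=C('r')+0=11+0=11
L[7]='o': occ=2, LF[7]=C('o')+2=8+2=10
L[8]='c': occ=0, LF[8]=C('c')+0=4+0=4
L[9]='c': occ=1, LF[9]=C('c')+1=4+1=5
L[10]='b': occ=1, LF[10]=C('b')+1=2+1=3
L[11]='a': occ=0, LF[11]=C('a')+0=1+0=1

Answer: 7 8 6 2 9 0 11 10 4 5 3 1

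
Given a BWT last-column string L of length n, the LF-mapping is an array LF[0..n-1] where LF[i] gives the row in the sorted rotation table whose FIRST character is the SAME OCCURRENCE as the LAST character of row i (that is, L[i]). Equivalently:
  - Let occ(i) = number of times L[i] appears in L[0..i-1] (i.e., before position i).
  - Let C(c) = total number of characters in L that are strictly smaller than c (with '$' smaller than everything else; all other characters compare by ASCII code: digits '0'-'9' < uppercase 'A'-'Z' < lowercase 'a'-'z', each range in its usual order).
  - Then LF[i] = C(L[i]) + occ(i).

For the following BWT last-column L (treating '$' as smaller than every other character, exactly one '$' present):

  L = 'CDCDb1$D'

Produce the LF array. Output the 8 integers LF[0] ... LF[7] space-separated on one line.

Answer: 2 4 3 5 7 1 0 6

Derivation:
Char counts: '$':1, '1':1, 'C':2, 'D':3, 'b':1
C (first-col start): C('$')=0, C('1')=1, C('C')=2, C('D')=4, C('b')=7
L[0]='C': occ=0, LF[0]=C('C')+0=2+0=2
L[1]='D': occ=0, LF[1]=C('D')+0=4+0=4
L[2]='C': occ=1, LF[2]=C('C')+1=2+1=3
L[3]='D': occ=1, LF[3]=C('D')+1=4+1=5
L[4]='b': occ=0, LF[4]=C('b')+0=7+0=7
L[5]='1': occ=0, LF[5]=C('1')+0=1+0=1
L[6]='$': occ=0, LF[6]=C('$')+0=0+0=0
L[7]='D': occ=2, LF[7]=C('D')+2=4+2=6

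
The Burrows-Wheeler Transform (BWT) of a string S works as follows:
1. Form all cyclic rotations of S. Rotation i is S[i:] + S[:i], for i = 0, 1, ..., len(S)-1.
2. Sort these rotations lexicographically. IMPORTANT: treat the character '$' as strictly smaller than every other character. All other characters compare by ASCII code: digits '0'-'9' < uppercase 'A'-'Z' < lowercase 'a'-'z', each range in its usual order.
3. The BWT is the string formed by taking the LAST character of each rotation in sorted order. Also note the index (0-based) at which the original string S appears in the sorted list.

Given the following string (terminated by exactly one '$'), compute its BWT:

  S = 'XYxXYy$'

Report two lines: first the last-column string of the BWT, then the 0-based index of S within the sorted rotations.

Answer: y$xXXYY
1

Derivation:
All 7 rotations (rotation i = S[i:]+S[:i]):
  rot[0] = XYxXYy$
  rot[1] = YxXYy$X
  rot[2] = xXYy$XY
  rot[3] = XYy$XYx
  rot[4] = Yy$XYxX
  rot[5] = y$XYxXY
  rot[6] = $XYxXYy
Sorted (with $ < everything):
  sorted[0] = $XYxXYy  (last char: 'y')
  sorted[1] = XYxXYy$  (last char: '$')
  sorted[2] = XYy$XYx  (last char: 'x')
  sorted[3] = YxXYy$X  (last char: 'X')
  sorted[4] = Yy$XYxX  (last char: 'X')
  sorted[5] = xXYy$XY  (last char: 'Y')
  sorted[6] = y$XYxXY  (last char: 'Y')
Last column: y$xXXYY
Original string S is at sorted index 1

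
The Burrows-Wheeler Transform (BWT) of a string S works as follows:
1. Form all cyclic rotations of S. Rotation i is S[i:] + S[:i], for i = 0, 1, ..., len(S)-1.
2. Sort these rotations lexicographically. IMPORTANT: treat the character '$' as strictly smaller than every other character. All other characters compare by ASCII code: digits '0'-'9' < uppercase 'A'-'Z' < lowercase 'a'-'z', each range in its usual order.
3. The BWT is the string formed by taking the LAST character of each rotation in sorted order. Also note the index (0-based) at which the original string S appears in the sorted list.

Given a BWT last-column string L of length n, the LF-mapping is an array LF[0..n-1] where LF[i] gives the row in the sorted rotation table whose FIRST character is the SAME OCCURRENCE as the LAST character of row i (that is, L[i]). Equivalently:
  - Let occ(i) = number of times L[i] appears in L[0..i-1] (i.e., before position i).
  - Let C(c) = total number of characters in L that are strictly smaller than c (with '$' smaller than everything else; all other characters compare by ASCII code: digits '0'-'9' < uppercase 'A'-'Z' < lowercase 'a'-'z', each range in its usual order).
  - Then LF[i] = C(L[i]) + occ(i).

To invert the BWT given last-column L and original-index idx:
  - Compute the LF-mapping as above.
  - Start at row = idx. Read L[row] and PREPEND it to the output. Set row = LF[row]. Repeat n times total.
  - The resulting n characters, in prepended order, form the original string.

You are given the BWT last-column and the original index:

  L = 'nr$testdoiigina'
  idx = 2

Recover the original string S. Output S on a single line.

Answer: disintegration$

Derivation:
LF mapping: 8 11 0 13 3 12 14 2 10 5 6 4 7 9 1
Walk LF starting at row 2, prepending L[row]:
  step 1: row=2, L[2]='$', prepend. Next row=LF[2]=0
  step 2: row=0, L[0]='n', prepend. Next row=LF[0]=8
  step 3: row=8, L[8]='o', prepend. Next row=LF[8]=10
  step 4: row=10, L[10]='i', prepend. Next row=LF[10]=6
  step 5: row=6, L[6]='t', prepend. Next row=LF[6]=14
  step 6: row=14, L[14]='a', prepend. Next row=LF[14]=1
  step 7: row=1, L[1]='r', prepend. Next row=LF[1]=11
  step 8: row=11, L[11]='g', prepend. Next row=LF[11]=4
  step 9: row=4, L[4]='e', prepend. Next row=LF[4]=3
  step 10: row=3, L[3]='t', prepend. Next row=LF[3]=13
  step 11: row=13, L[13]='n', prepend. Next row=LF[13]=9
  step 12: row=9, L[9]='i', prepend. Next row=LF[9]=5
  step 13: row=5, L[5]='s', prepend. Next row=LF[5]=12
  step 14: row=12, L[12]='i', prepend. Next row=LF[12]=7
  step 15: row=7, L[7]='d', prepend. Next row=LF[7]=2
Reversed output: disintegration$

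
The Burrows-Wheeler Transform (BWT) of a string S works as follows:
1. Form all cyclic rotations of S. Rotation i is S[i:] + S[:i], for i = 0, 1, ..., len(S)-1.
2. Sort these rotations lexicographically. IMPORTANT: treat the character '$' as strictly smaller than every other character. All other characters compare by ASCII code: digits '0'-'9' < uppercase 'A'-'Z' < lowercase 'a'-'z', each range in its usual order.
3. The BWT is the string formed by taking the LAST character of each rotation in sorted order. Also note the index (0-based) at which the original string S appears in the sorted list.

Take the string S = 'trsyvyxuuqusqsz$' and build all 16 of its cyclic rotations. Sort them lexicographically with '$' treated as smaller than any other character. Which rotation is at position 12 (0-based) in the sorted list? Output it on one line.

All 16 rotations (rotation i = S[i:]+S[:i]):
  rot[0] = trsyvyxuuqusqsz$
  rot[1] = rsyvyxuuqusqsz$t
  rot[2] = syvyxuuqusqsz$tr
  rot[3] = yvyxuuqusqsz$trs
  rot[4] = vyxuuqusqsz$trsy
  rot[5] = yxuuqusqsz$trsyv
  rot[6] = xuuqusqsz$trsyvy
  rot[7] = uuqusqsz$trsyvyx
  rot[8] = uqusqsz$trsyvyxu
  rot[9] = qusqsz$trsyvyxuu
  rot[10] = usqsz$trsyvyxuuq
  rot[11] = sqsz$trsyvyxuuqu
  rot[12] = qsz$trsyvyxuuqus
  rot[13] = sz$trsyvyxuuqusq
  rot[14] = z$trsyvyxuuqusqs
  rot[15] = $trsyvyxuuqusqsz
Sorted (with $ < everything):
  sorted[0] = $trsyvyxuuqusqsz
  sorted[1] = qsz$trsyvyxuuqus
  sorted[2] = qusqsz$trsyvyxuu
  sorted[3] = rsyvyxuuqusqsz$t
  sorted[4] = sqsz$trsyvyxuuqu
  sorted[5] = syvyxuuqusqsz$tr
  sorted[6] = sz$trsyvyxuuqusq
  sorted[7] = trsyvyxuuqusqsz$
  sorted[8] = uqusqsz$trsyvyxu
  sorted[9] = usqsz$trsyvyxuuq
  sorted[10] = uuqusqsz$trsyvyx
  sorted[11] = vyxuuqusqsz$trsy
  sorted[12] = xuuqusqsz$trsyvy
  sorted[13] = yvyxuuqusqsz$trs
  sorted[14] = yxuuqusqsz$trsyv
  sorted[15] = z$trsyvyxuuqusqs
sorted[12] = xuuqusqsz$trsyvy

Answer: xuuqusqsz$trsyvy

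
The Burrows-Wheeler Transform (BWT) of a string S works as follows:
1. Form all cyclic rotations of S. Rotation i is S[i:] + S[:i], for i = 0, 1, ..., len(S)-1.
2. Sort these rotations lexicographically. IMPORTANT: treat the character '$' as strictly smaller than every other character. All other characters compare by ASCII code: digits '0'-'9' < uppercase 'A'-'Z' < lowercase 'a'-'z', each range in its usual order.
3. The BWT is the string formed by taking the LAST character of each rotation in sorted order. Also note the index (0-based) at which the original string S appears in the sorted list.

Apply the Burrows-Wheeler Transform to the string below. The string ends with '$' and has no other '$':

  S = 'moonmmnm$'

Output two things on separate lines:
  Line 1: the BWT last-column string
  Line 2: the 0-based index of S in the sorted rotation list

All 9 rotations (rotation i = S[i:]+S[:i]):
  rot[0] = moonmmnm$
  rot[1] = oonmmnm$m
  rot[2] = onmmnm$mo
  rot[3] = nmmnm$moo
  rot[4] = mmnm$moon
  rot[5] = mnm$moonm
  rot[6] = nm$moonmm
  rot[7] = m$moonmmn
  rot[8] = $moonmmnm
Sorted (with $ < everything):
  sorted[0] = $moonmmnm  (last char: 'm')
  sorted[1] = m$moonmmn  (last char: 'n')
  sorted[2] = mmnm$moon  (last char: 'n')
  sorted[3] = mnm$moonm  (last char: 'm')
  sorted[4] = moonmmnm$  (last char: '$')
  sorted[5] = nm$moonmm  (last char: 'm')
  sorted[6] = nmmnm$moo  (last char: 'o')
  sorted[7] = onmmnm$mo  (last char: 'o')
  sorted[8] = oonmmnm$m  (last char: 'm')
Last column: mnnm$moom
Original string S is at sorted index 4

Answer: mnnm$moom
4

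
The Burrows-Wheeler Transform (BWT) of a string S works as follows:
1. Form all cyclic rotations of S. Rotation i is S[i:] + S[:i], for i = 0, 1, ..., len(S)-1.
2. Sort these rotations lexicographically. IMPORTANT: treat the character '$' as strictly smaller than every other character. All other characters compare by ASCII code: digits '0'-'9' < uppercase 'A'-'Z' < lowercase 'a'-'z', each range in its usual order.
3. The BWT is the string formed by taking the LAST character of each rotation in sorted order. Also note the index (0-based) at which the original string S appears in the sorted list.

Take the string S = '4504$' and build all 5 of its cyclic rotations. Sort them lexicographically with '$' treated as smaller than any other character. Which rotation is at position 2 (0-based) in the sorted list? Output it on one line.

Answer: 4$450

Derivation:
All 5 rotations (rotation i = S[i:]+S[:i]):
  rot[0] = 4504$
  rot[1] = 504$4
  rot[2] = 04$45
  rot[3] = 4$450
  rot[4] = $4504
Sorted (with $ < everything):
  sorted[0] = $4504
  sorted[1] = 04$45
  sorted[2] = 4$450
  sorted[3] = 4504$
  sorted[4] = 504$4
sorted[2] = 4$450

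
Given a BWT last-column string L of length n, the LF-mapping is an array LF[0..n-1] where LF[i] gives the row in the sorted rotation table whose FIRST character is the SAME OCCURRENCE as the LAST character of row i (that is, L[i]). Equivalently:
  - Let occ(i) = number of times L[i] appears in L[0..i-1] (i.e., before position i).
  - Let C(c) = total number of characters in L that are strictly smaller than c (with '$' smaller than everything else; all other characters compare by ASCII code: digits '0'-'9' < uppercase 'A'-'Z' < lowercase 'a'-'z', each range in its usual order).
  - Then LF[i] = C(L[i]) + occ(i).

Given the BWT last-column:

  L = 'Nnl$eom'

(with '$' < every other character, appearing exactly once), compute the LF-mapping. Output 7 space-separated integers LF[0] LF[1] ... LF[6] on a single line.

Answer: 1 5 3 0 2 6 4

Derivation:
Char counts: '$':1, 'N':1, 'e':1, 'l':1, 'm':1, 'n':1, 'o':1
C (first-col start): C('$')=0, C('N')=1, C('e')=2, C('l')=3, C('m')=4, C('n')=5, C('o')=6
L[0]='N': occ=0, LF[0]=C('N')+0=1+0=1
L[1]='n': occ=0, LF[1]=C('n')+0=5+0=5
L[2]='l': occ=0, LF[2]=C('l')+0=3+0=3
L[3]='$': occ=0, LF[3]=C('$')+0=0+0=0
L[4]='e': occ=0, LF[4]=C('e')+0=2+0=2
L[5]='o': occ=0, LF[5]=C('o')+0=6+0=6
L[6]='m': occ=0, LF[6]=C('m')+0=4+0=4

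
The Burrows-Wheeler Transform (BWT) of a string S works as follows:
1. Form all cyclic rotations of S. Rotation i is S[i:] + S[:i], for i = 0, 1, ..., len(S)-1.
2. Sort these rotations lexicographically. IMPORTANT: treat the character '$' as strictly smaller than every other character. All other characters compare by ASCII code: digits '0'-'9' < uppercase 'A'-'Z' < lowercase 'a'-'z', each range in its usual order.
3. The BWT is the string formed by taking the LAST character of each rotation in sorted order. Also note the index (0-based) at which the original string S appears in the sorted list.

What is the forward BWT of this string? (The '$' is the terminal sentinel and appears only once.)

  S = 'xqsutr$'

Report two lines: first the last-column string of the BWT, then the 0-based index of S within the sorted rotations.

Answer: rxtqus$
6

Derivation:
All 7 rotations (rotation i = S[i:]+S[:i]):
  rot[0] = xqsutr$
  rot[1] = qsutr$x
  rot[2] = sutr$xq
  rot[3] = utr$xqs
  rot[4] = tr$xqsu
  rot[5] = r$xqsut
  rot[6] = $xqsutr
Sorted (with $ < everything):
  sorted[0] = $xqsutr  (last char: 'r')
  sorted[1] = qsutr$x  (last char: 'x')
  sorted[2] = r$xqsut  (last char: 't')
  sorted[3] = sutr$xq  (last char: 'q')
  sorted[4] = tr$xqsu  (last char: 'u')
  sorted[5] = utr$xqs  (last char: 's')
  sorted[6] = xqsutr$  (last char: '$')
Last column: rxtqus$
Original string S is at sorted index 6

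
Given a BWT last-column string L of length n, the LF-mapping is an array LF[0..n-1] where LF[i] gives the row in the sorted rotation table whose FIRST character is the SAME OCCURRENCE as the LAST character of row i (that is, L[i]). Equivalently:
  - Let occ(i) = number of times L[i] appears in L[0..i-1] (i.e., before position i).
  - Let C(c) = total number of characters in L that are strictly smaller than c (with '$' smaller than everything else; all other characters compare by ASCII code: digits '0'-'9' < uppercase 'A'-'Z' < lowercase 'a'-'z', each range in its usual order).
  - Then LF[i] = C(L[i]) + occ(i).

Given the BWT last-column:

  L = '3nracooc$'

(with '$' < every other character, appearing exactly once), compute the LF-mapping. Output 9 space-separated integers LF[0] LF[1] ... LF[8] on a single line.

Answer: 1 5 8 2 3 6 7 4 0

Derivation:
Char counts: '$':1, '3':1, 'a':1, 'c':2, 'n':1, 'o':2, 'r':1
C (first-col start): C('$')=0, C('3')=1, C('a')=2, C('c')=3, C('n')=5, C('o')=6, C('r')=8
L[0]='3': occ=0, LF[0]=C('3')+0=1+0=1
L[1]='n': occ=0, LF[1]=C('n')+0=5+0=5
L[2]='r': occ=0, LF[2]=C('r')+0=8+0=8
L[3]='a': occ=0, LF[3]=C('a')+0=2+0=2
L[4]='c': occ=0, LF[4]=C('c')+0=3+0=3
L[5]='o': occ=0, LF[5]=C('o')+0=6+0=6
L[6]='o': occ=1, LF[6]=C('o')+1=6+1=7
L[7]='c': occ=1, LF[7]=C('c')+1=3+1=4
L[8]='$': occ=0, LF[8]=C('$')+0=0+0=0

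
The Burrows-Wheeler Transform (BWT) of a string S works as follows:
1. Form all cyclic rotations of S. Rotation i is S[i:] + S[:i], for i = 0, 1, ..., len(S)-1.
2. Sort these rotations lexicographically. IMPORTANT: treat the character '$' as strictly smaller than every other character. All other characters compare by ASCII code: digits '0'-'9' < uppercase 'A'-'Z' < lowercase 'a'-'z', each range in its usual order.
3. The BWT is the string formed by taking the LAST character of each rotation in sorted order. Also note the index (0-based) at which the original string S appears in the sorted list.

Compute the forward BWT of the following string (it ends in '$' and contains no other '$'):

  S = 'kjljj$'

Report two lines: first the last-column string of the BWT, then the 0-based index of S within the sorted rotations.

Answer: jjlk$j
4

Derivation:
All 6 rotations (rotation i = S[i:]+S[:i]):
  rot[0] = kjljj$
  rot[1] = jljj$k
  rot[2] = ljj$kj
  rot[3] = jj$kjl
  rot[4] = j$kjlj
  rot[5] = $kjljj
Sorted (with $ < everything):
  sorted[0] = $kjljj  (last char: 'j')
  sorted[1] = j$kjlj  (last char: 'j')
  sorted[2] = jj$kjl  (last char: 'l')
  sorted[3] = jljj$k  (last char: 'k')
  sorted[4] = kjljj$  (last char: '$')
  sorted[5] = ljj$kj  (last char: 'j')
Last column: jjlk$j
Original string S is at sorted index 4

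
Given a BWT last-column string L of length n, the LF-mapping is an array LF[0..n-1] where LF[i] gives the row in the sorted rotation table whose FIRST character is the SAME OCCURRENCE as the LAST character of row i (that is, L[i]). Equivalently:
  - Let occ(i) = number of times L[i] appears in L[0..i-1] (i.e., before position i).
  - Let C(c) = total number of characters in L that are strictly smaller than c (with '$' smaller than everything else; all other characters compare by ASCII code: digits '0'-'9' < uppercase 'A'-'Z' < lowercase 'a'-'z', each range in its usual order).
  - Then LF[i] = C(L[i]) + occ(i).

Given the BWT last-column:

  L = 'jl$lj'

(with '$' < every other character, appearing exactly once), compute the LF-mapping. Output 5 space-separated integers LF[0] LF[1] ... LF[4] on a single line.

Answer: 1 3 0 4 2

Derivation:
Char counts: '$':1, 'j':2, 'l':2
C (first-col start): C('$')=0, C('j')=1, C('l')=3
L[0]='j': occ=0, LF[0]=C('j')+0=1+0=1
L[1]='l': occ=0, LF[1]=C('l')+0=3+0=3
L[2]='$': occ=0, LF[2]=C('$')+0=0+0=0
L[3]='l': occ=1, LF[3]=C('l')+1=3+1=4
L[4]='j': occ=1, LF[4]=C('j')+1=1+1=2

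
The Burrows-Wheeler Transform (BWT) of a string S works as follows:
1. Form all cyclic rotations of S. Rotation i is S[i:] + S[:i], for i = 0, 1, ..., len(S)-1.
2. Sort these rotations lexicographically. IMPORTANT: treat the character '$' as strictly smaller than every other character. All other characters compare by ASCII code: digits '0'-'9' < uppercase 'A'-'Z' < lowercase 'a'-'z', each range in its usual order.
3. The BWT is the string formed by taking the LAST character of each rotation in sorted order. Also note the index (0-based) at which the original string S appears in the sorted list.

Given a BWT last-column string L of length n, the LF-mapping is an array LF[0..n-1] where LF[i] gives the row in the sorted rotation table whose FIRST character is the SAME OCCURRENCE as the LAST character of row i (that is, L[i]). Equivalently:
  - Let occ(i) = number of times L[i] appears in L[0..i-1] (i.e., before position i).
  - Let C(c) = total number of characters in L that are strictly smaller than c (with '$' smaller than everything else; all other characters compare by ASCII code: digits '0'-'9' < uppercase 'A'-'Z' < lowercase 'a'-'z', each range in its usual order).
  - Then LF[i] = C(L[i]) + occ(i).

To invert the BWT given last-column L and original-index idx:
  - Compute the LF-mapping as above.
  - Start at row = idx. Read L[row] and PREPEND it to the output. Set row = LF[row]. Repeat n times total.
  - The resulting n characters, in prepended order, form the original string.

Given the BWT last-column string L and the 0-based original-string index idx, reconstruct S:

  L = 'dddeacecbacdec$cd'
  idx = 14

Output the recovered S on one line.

Answer: ebcecdacccdeddad$

Derivation:
LF mapping: 9 10 11 14 1 4 15 5 3 2 6 12 16 7 0 8 13
Walk LF starting at row 14, prepending L[row]:
  step 1: row=14, L[14]='$', prepend. Next row=LF[14]=0
  step 2: row=0, L[0]='d', prepend. Next row=LF[0]=9
  step 3: row=9, L[9]='a', prepend. Next row=LF[9]=2
  step 4: row=2, L[2]='d', prepend. Next row=LF[2]=11
  step 5: row=11, L[11]='d', prepend. Next row=LF[11]=12
  step 6: row=12, L[12]='e', prepend. Next row=LF[12]=16
  step 7: row=16, L[16]='d', prepend. Next row=LF[16]=13
  step 8: row=13, L[13]='c', prepend. Next row=LF[13]=7
  step 9: row=7, L[7]='c', prepend. Next row=LF[7]=5
  step 10: row=5, L[5]='c', prepend. Next row=LF[5]=4
  step 11: row=4, L[4]='a', prepend. Next row=LF[4]=1
  step 12: row=1, L[1]='d', prepend. Next row=LF[1]=10
  step 13: row=10, L[10]='c', prepend. Next row=LF[10]=6
  step 14: row=6, L[6]='e', prepend. Next row=LF[6]=15
  step 15: row=15, L[15]='c', prepend. Next row=LF[15]=8
  step 16: row=8, L[8]='b', prepend. Next row=LF[8]=3
  step 17: row=3, L[3]='e', prepend. Next row=LF[3]=14
Reversed output: ebcecdacccdeddad$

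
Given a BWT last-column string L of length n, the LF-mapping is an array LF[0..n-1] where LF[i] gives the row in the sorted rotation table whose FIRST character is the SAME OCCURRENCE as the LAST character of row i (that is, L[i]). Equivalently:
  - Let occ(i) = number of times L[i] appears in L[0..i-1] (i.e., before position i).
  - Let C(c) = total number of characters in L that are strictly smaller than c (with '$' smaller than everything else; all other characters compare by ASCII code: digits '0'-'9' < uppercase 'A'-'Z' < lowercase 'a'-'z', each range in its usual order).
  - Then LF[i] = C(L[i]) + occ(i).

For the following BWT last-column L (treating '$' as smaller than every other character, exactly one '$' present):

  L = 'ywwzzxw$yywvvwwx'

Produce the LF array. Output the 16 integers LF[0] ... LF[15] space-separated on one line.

Char counts: '$':1, 'v':2, 'w':6, 'x':2, 'y':3, 'z':2
C (first-col start): C('$')=0, C('v')=1, C('w')=3, C('x')=9, C('y')=11, C('z')=14
L[0]='y': occ=0, LF[0]=C('y')+0=11+0=11
L[1]='w': occ=0, LF[1]=C('w')+0=3+0=3
L[2]='w': occ=1, LF[2]=C('w')+1=3+1=4
L[3]='z': occ=0, LF[3]=C('z')+0=14+0=14
L[4]='z': occ=1, LF[4]=C('z')+1=14+1=15
L[5]='x': occ=0, LF[5]=C('x')+0=9+0=9
L[6]='w': occ=2, LF[6]=C('w')+2=3+2=5
L[7]='$': occ=0, LF[7]=C('$')+0=0+0=0
L[8]='y': occ=1, LF[8]=C('y')+1=11+1=12
L[9]='y': occ=2, LF[9]=C('y')+2=11+2=13
L[10]='w': occ=3, LF[10]=C('w')+3=3+3=6
L[11]='v': occ=0, LF[11]=C('v')+0=1+0=1
L[12]='v': occ=1, LF[12]=C('v')+1=1+1=2
L[13]='w': occ=4, LF[13]=C('w')+4=3+4=7
L[14]='w': occ=5, LF[14]=C('w')+5=3+5=8
L[15]='x': occ=1, LF[15]=C('x')+1=9+1=10

Answer: 11 3 4 14 15 9 5 0 12 13 6 1 2 7 8 10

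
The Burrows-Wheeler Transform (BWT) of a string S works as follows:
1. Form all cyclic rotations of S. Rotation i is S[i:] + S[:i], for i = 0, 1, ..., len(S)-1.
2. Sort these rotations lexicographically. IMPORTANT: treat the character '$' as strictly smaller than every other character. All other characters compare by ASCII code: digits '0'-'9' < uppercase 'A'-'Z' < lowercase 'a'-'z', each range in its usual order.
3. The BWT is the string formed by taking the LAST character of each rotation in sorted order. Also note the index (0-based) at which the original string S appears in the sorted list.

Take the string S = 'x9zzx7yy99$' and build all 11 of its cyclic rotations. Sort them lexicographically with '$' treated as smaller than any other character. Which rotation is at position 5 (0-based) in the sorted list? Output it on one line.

Answer: x7yy99$x9zz

Derivation:
All 11 rotations (rotation i = S[i:]+S[:i]):
  rot[0] = x9zzx7yy99$
  rot[1] = 9zzx7yy99$x
  rot[2] = zzx7yy99$x9
  rot[3] = zx7yy99$x9z
  rot[4] = x7yy99$x9zz
  rot[5] = 7yy99$x9zzx
  rot[6] = yy99$x9zzx7
  rot[7] = y99$x9zzx7y
  rot[8] = 99$x9zzx7yy
  rot[9] = 9$x9zzx7yy9
  rot[10] = $x9zzx7yy99
Sorted (with $ < everything):
  sorted[0] = $x9zzx7yy99
  sorted[1] = 7yy99$x9zzx
  sorted[2] = 9$x9zzx7yy9
  sorted[3] = 99$x9zzx7yy
  sorted[4] = 9zzx7yy99$x
  sorted[5] = x7yy99$x9zz
  sorted[6] = x9zzx7yy99$
  sorted[7] = y99$x9zzx7y
  sorted[8] = yy99$x9zzx7
  sorted[9] = zx7yy99$x9z
  sorted[10] = zzx7yy99$x9
sorted[5] = x7yy99$x9zz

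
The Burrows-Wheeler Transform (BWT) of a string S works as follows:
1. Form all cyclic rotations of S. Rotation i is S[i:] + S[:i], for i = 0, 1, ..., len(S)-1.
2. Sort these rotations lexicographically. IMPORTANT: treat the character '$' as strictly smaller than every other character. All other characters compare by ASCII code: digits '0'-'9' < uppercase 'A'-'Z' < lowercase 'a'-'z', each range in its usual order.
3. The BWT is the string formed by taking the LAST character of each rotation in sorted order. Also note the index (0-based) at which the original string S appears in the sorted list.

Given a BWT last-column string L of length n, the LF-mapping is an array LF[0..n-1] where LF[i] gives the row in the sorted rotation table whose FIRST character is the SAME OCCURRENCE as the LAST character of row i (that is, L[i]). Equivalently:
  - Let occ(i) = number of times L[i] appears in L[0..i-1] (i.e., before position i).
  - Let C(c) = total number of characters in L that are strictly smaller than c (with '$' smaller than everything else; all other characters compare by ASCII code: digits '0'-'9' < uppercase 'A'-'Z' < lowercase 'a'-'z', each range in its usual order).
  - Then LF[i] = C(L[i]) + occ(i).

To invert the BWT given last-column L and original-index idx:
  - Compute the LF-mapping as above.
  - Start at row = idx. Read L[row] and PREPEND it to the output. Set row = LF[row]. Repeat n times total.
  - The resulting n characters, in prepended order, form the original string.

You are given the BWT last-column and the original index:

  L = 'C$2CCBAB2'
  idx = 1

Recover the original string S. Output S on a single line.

Answer: 22CBBCAC$

Derivation:
LF mapping: 6 0 1 7 8 4 3 5 2
Walk LF starting at row 1, prepending L[row]:
  step 1: row=1, L[1]='$', prepend. Next row=LF[1]=0
  step 2: row=0, L[0]='C', prepend. Next row=LF[0]=6
  step 3: row=6, L[6]='A', prepend. Next row=LF[6]=3
  step 4: row=3, L[3]='C', prepend. Next row=LF[3]=7
  step 5: row=7, L[7]='B', prepend. Next row=LF[7]=5
  step 6: row=5, L[5]='B', prepend. Next row=LF[5]=4
  step 7: row=4, L[4]='C', prepend. Next row=LF[4]=8
  step 8: row=8, L[8]='2', prepend. Next row=LF[8]=2
  step 9: row=2, L[2]='2', prepend. Next row=LF[2]=1
Reversed output: 22CBBCAC$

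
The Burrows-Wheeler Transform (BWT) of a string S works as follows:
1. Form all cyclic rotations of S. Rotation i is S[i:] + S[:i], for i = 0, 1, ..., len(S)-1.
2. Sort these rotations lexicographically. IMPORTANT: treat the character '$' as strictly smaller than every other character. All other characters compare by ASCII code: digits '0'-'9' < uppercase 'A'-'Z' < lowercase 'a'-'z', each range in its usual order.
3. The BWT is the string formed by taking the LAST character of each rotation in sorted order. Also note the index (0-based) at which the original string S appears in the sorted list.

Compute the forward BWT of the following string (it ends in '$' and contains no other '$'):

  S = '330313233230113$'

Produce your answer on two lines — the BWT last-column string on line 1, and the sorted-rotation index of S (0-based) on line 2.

All 16 rotations (rotation i = S[i:]+S[:i]):
  rot[0] = 330313233230113$
  rot[1] = 30313233230113$3
  rot[2] = 0313233230113$33
  rot[3] = 313233230113$330
  rot[4] = 13233230113$3303
  rot[5] = 3233230113$33031
  rot[6] = 233230113$330313
  rot[7] = 33230113$3303132
  rot[8] = 3230113$33031323
  rot[9] = 230113$330313233
  rot[10] = 30113$3303132332
  rot[11] = 0113$33031323323
  rot[12] = 113$330313233230
  rot[13] = 13$3303132332301
  rot[14] = 3$33031323323011
  rot[15] = $330313233230113
Sorted (with $ < everything):
  sorted[0] = $330313233230113  (last char: '3')
  sorted[1] = 0113$33031323323  (last char: '3')
  sorted[2] = 0313233230113$33  (last char: '3')
  sorted[3] = 113$330313233230  (last char: '0')
  sorted[4] = 13$3303132332301  (last char: '1')
  sorted[5] = 13233230113$3303  (last char: '3')
  sorted[6] = 230113$330313233  (last char: '3')
  sorted[7] = 233230113$330313  (last char: '3')
  sorted[8] = 3$33031323323011  (last char: '1')
  sorted[9] = 30113$3303132332  (last char: '2')
  sorted[10] = 30313233230113$3  (last char: '3')
  sorted[11] = 313233230113$330  (last char: '0')
  sorted[12] = 3230113$33031323  (last char: '3')
  sorted[13] = 3233230113$33031  (last char: '1')
  sorted[14] = 330313233230113$  (last char: '$')
  sorted[15] = 33230113$3303132  (last char: '2')
Last column: 33301333123031$2
Original string S is at sorted index 14

Answer: 33301333123031$2
14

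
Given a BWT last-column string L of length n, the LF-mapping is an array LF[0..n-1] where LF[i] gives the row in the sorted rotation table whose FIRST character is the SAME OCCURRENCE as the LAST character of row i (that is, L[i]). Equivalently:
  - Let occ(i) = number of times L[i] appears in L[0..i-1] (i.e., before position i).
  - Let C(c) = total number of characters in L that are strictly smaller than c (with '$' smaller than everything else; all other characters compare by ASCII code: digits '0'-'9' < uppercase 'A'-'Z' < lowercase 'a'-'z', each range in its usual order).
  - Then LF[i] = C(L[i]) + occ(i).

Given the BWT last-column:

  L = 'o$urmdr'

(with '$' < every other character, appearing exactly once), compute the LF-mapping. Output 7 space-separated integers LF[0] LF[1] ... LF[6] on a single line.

Answer: 3 0 6 4 2 1 5

Derivation:
Char counts: '$':1, 'd':1, 'm':1, 'o':1, 'r':2, 'u':1
C (first-col start): C('$')=0, C('d')=1, C('m')=2, C('o')=3, C('r')=4, C('u')=6
L[0]='o': occ=0, LF[0]=C('o')+0=3+0=3
L[1]='$': occ=0, LF[1]=C('$')+0=0+0=0
L[2]='u': occ=0, LF[2]=C('u')+0=6+0=6
L[3]='r': occ=0, LF[3]=C('r')+0=4+0=4
L[4]='m': occ=0, LF[4]=C('m')+0=2+0=2
L[5]='d': occ=0, LF[5]=C('d')+0=1+0=1
L[6]='r': occ=1, LF[6]=C('r')+1=4+1=5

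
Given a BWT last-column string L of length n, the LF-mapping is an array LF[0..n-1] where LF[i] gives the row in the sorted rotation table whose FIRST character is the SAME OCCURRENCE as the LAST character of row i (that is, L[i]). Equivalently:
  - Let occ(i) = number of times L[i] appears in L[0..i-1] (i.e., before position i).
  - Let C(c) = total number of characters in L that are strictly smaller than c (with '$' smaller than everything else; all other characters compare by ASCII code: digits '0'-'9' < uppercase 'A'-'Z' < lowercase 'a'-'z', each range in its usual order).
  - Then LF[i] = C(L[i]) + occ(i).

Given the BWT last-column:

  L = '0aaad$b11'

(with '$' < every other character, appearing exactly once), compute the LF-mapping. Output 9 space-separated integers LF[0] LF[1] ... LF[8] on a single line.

Answer: 1 4 5 6 8 0 7 2 3

Derivation:
Char counts: '$':1, '0':1, '1':2, 'a':3, 'b':1, 'd':1
C (first-col start): C('$')=0, C('0')=1, C('1')=2, C('a')=4, C('b')=7, C('d')=8
L[0]='0': occ=0, LF[0]=C('0')+0=1+0=1
L[1]='a': occ=0, LF[1]=C('a')+0=4+0=4
L[2]='a': occ=1, LF[2]=C('a')+1=4+1=5
L[3]='a': occ=2, LF[3]=C('a')+2=4+2=6
L[4]='d': occ=0, LF[4]=C('d')+0=8+0=8
L[5]='$': occ=0, LF[5]=C('$')+0=0+0=0
L[6]='b': occ=0, LF[6]=C('b')+0=7+0=7
L[7]='1': occ=0, LF[7]=C('1')+0=2+0=2
L[8]='1': occ=1, LF[8]=C('1')+1=2+1=3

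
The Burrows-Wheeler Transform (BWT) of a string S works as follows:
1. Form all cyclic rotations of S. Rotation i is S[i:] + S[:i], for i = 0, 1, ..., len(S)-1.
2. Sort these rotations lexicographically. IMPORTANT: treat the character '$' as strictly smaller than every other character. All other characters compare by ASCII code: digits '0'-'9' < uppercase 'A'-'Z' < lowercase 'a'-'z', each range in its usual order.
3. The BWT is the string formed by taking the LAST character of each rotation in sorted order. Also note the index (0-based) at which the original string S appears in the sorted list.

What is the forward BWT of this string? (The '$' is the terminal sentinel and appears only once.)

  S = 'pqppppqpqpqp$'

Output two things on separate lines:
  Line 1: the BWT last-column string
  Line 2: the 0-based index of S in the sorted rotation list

All 13 rotations (rotation i = S[i:]+S[:i]):
  rot[0] = pqppppqpqpqp$
  rot[1] = qppppqpqpqp$p
  rot[2] = ppppqpqpqp$pq
  rot[3] = pppqpqpqp$pqp
  rot[4] = ppqpqpqp$pqpp
  rot[5] = pqpqpqp$pqppp
  rot[6] = qpqpqp$pqpppp
  rot[7] = pqpqp$pqppppq
  rot[8] = qpqp$pqppppqp
  rot[9] = pqp$pqppppqpq
  rot[10] = qp$pqppppqpqp
  rot[11] = p$pqppppqpqpq
  rot[12] = $pqppppqpqpqp
Sorted (with $ < everything):
  sorted[0] = $pqppppqpqpqp  (last char: 'p')
  sorted[1] = p$pqppppqpqpq  (last char: 'q')
  sorted[2] = ppppqpqpqp$pq  (last char: 'q')
  sorted[3] = pppqpqpqp$pqp  (last char: 'p')
  sorted[4] = ppqpqpqp$pqpp  (last char: 'p')
  sorted[5] = pqp$pqppppqpq  (last char: 'q')
  sorted[6] = pqppppqpqpqp$  (last char: '$')
  sorted[7] = pqpqp$pqppppq  (last char: 'q')
  sorted[8] = pqpqpqp$pqppp  (last char: 'p')
  sorted[9] = qp$pqppppqpqp  (last char: 'p')
  sorted[10] = qppppqpqpqp$p  (last char: 'p')
  sorted[11] = qpqp$pqppppqp  (last char: 'p')
  sorted[12] = qpqpqp$pqpppp  (last char: 'p')
Last column: pqqppq$qppppp
Original string S is at sorted index 6

Answer: pqqppq$qppppp
6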